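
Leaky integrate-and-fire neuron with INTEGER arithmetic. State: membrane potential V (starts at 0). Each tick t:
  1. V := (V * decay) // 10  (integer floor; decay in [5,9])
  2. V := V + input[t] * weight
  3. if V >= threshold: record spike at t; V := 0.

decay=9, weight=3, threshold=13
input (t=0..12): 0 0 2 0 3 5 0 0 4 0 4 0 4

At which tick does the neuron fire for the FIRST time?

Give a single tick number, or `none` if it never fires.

t=0: input=0 -> V=0
t=1: input=0 -> V=0
t=2: input=2 -> V=6
t=3: input=0 -> V=5
t=4: input=3 -> V=0 FIRE
t=5: input=5 -> V=0 FIRE
t=6: input=0 -> V=0
t=7: input=0 -> V=0
t=8: input=4 -> V=12
t=9: input=0 -> V=10
t=10: input=4 -> V=0 FIRE
t=11: input=0 -> V=0
t=12: input=4 -> V=12

Answer: 4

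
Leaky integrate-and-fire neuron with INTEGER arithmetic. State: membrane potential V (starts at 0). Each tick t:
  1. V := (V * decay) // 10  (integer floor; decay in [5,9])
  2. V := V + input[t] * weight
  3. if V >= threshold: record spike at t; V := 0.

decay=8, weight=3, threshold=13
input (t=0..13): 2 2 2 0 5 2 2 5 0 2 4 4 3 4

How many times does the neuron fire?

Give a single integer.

t=0: input=2 -> V=6
t=1: input=2 -> V=10
t=2: input=2 -> V=0 FIRE
t=3: input=0 -> V=0
t=4: input=5 -> V=0 FIRE
t=5: input=2 -> V=6
t=6: input=2 -> V=10
t=7: input=5 -> V=0 FIRE
t=8: input=0 -> V=0
t=9: input=2 -> V=6
t=10: input=4 -> V=0 FIRE
t=11: input=4 -> V=12
t=12: input=3 -> V=0 FIRE
t=13: input=4 -> V=12

Answer: 5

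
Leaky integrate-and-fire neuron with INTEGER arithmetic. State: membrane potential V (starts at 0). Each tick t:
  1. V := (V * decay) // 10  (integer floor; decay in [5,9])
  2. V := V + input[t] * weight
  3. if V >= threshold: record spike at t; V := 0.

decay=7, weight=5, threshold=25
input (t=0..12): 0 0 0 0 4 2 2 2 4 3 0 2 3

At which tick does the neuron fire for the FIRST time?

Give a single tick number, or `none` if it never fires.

Answer: 6

Derivation:
t=0: input=0 -> V=0
t=1: input=0 -> V=0
t=2: input=0 -> V=0
t=3: input=0 -> V=0
t=4: input=4 -> V=20
t=5: input=2 -> V=24
t=6: input=2 -> V=0 FIRE
t=7: input=2 -> V=10
t=8: input=4 -> V=0 FIRE
t=9: input=3 -> V=15
t=10: input=0 -> V=10
t=11: input=2 -> V=17
t=12: input=3 -> V=0 FIRE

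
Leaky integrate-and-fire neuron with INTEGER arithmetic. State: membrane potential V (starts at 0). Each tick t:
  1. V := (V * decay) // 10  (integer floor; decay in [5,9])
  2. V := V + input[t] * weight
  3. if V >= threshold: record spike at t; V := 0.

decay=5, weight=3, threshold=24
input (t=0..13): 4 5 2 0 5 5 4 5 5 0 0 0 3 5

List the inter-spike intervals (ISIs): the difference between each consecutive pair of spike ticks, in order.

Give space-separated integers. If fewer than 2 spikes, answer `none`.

t=0: input=4 -> V=12
t=1: input=5 -> V=21
t=2: input=2 -> V=16
t=3: input=0 -> V=8
t=4: input=5 -> V=19
t=5: input=5 -> V=0 FIRE
t=6: input=4 -> V=12
t=7: input=5 -> V=21
t=8: input=5 -> V=0 FIRE
t=9: input=0 -> V=0
t=10: input=0 -> V=0
t=11: input=0 -> V=0
t=12: input=3 -> V=9
t=13: input=5 -> V=19

Answer: 3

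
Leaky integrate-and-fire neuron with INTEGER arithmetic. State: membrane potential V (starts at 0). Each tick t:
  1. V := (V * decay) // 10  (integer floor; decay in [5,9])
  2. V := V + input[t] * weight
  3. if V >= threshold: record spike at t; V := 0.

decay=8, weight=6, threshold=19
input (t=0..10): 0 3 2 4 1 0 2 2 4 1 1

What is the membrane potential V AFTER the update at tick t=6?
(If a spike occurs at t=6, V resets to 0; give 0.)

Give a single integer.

Answer: 15

Derivation:
t=0: input=0 -> V=0
t=1: input=3 -> V=18
t=2: input=2 -> V=0 FIRE
t=3: input=4 -> V=0 FIRE
t=4: input=1 -> V=6
t=5: input=0 -> V=4
t=6: input=2 -> V=15
t=7: input=2 -> V=0 FIRE
t=8: input=4 -> V=0 FIRE
t=9: input=1 -> V=6
t=10: input=1 -> V=10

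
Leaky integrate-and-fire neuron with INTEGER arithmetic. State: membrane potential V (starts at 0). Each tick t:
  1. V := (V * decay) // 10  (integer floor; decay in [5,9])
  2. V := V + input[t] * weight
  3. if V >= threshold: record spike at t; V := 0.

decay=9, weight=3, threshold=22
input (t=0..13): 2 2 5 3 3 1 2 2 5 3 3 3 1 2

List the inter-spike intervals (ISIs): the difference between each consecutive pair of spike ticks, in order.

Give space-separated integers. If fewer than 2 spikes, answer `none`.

Answer: 4 3 4

Derivation:
t=0: input=2 -> V=6
t=1: input=2 -> V=11
t=2: input=5 -> V=0 FIRE
t=3: input=3 -> V=9
t=4: input=3 -> V=17
t=5: input=1 -> V=18
t=6: input=2 -> V=0 FIRE
t=7: input=2 -> V=6
t=8: input=5 -> V=20
t=9: input=3 -> V=0 FIRE
t=10: input=3 -> V=9
t=11: input=3 -> V=17
t=12: input=1 -> V=18
t=13: input=2 -> V=0 FIRE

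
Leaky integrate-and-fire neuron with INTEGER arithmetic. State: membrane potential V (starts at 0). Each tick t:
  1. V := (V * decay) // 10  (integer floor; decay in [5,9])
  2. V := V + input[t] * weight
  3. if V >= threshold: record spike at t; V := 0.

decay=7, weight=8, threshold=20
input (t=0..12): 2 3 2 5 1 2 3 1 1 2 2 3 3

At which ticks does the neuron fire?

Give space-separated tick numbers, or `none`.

t=0: input=2 -> V=16
t=1: input=3 -> V=0 FIRE
t=2: input=2 -> V=16
t=3: input=5 -> V=0 FIRE
t=4: input=1 -> V=8
t=5: input=2 -> V=0 FIRE
t=6: input=3 -> V=0 FIRE
t=7: input=1 -> V=8
t=8: input=1 -> V=13
t=9: input=2 -> V=0 FIRE
t=10: input=2 -> V=16
t=11: input=3 -> V=0 FIRE
t=12: input=3 -> V=0 FIRE

Answer: 1 3 5 6 9 11 12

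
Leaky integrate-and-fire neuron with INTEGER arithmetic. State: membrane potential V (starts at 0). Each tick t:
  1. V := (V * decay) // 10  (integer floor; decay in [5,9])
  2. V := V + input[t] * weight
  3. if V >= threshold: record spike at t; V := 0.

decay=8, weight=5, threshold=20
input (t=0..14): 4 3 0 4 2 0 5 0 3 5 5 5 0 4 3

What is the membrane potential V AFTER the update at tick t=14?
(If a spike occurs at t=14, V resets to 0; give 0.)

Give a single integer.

t=0: input=4 -> V=0 FIRE
t=1: input=3 -> V=15
t=2: input=0 -> V=12
t=3: input=4 -> V=0 FIRE
t=4: input=2 -> V=10
t=5: input=0 -> V=8
t=6: input=5 -> V=0 FIRE
t=7: input=0 -> V=0
t=8: input=3 -> V=15
t=9: input=5 -> V=0 FIRE
t=10: input=5 -> V=0 FIRE
t=11: input=5 -> V=0 FIRE
t=12: input=0 -> V=0
t=13: input=4 -> V=0 FIRE
t=14: input=3 -> V=15

Answer: 15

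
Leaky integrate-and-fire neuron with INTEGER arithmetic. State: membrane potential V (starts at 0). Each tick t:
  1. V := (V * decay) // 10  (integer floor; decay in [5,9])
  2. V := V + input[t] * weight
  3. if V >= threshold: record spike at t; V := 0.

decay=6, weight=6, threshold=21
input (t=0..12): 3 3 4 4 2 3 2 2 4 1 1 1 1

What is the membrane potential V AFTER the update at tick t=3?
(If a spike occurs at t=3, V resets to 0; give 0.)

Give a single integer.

Answer: 0

Derivation:
t=0: input=3 -> V=18
t=1: input=3 -> V=0 FIRE
t=2: input=4 -> V=0 FIRE
t=3: input=4 -> V=0 FIRE
t=4: input=2 -> V=12
t=5: input=3 -> V=0 FIRE
t=6: input=2 -> V=12
t=7: input=2 -> V=19
t=8: input=4 -> V=0 FIRE
t=9: input=1 -> V=6
t=10: input=1 -> V=9
t=11: input=1 -> V=11
t=12: input=1 -> V=12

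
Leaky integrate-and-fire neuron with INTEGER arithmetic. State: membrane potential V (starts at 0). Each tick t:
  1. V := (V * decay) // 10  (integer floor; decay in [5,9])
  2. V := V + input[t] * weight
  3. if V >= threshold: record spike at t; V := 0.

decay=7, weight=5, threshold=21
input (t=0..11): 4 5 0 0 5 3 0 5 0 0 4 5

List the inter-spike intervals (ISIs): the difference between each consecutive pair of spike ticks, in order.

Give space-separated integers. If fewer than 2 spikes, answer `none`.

t=0: input=4 -> V=20
t=1: input=5 -> V=0 FIRE
t=2: input=0 -> V=0
t=3: input=0 -> V=0
t=4: input=5 -> V=0 FIRE
t=5: input=3 -> V=15
t=6: input=0 -> V=10
t=7: input=5 -> V=0 FIRE
t=8: input=0 -> V=0
t=9: input=0 -> V=0
t=10: input=4 -> V=20
t=11: input=5 -> V=0 FIRE

Answer: 3 3 4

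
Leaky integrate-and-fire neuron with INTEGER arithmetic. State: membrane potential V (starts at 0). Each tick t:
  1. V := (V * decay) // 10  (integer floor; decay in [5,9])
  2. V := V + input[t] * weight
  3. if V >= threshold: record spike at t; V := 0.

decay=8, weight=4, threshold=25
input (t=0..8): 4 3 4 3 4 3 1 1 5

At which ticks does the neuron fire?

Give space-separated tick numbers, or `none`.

Answer: 2 4 8

Derivation:
t=0: input=4 -> V=16
t=1: input=3 -> V=24
t=2: input=4 -> V=0 FIRE
t=3: input=3 -> V=12
t=4: input=4 -> V=0 FIRE
t=5: input=3 -> V=12
t=6: input=1 -> V=13
t=7: input=1 -> V=14
t=8: input=5 -> V=0 FIRE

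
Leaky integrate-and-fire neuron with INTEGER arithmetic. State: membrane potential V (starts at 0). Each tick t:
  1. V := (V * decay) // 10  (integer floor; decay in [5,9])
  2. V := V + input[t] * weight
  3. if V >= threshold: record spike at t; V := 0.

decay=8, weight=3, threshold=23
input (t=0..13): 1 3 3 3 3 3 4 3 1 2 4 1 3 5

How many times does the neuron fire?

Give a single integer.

t=0: input=1 -> V=3
t=1: input=3 -> V=11
t=2: input=3 -> V=17
t=3: input=3 -> V=22
t=4: input=3 -> V=0 FIRE
t=5: input=3 -> V=9
t=6: input=4 -> V=19
t=7: input=3 -> V=0 FIRE
t=8: input=1 -> V=3
t=9: input=2 -> V=8
t=10: input=4 -> V=18
t=11: input=1 -> V=17
t=12: input=3 -> V=22
t=13: input=5 -> V=0 FIRE

Answer: 3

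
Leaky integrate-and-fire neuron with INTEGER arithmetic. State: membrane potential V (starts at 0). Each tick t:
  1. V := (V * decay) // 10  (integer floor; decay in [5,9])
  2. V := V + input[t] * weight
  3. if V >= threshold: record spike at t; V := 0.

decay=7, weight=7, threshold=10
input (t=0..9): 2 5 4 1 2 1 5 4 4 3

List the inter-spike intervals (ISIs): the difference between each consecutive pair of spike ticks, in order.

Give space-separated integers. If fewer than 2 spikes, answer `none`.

Answer: 1 1 2 2 1 1 1

Derivation:
t=0: input=2 -> V=0 FIRE
t=1: input=5 -> V=0 FIRE
t=2: input=4 -> V=0 FIRE
t=3: input=1 -> V=7
t=4: input=2 -> V=0 FIRE
t=5: input=1 -> V=7
t=6: input=5 -> V=0 FIRE
t=7: input=4 -> V=0 FIRE
t=8: input=4 -> V=0 FIRE
t=9: input=3 -> V=0 FIRE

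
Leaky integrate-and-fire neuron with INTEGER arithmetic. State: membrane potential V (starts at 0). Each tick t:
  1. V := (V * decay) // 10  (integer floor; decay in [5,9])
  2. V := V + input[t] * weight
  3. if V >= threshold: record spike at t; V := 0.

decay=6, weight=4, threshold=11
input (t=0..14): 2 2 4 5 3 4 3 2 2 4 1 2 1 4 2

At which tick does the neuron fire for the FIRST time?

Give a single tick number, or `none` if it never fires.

Answer: 1

Derivation:
t=0: input=2 -> V=8
t=1: input=2 -> V=0 FIRE
t=2: input=4 -> V=0 FIRE
t=3: input=5 -> V=0 FIRE
t=4: input=3 -> V=0 FIRE
t=5: input=4 -> V=0 FIRE
t=6: input=3 -> V=0 FIRE
t=7: input=2 -> V=8
t=8: input=2 -> V=0 FIRE
t=9: input=4 -> V=0 FIRE
t=10: input=1 -> V=4
t=11: input=2 -> V=10
t=12: input=1 -> V=10
t=13: input=4 -> V=0 FIRE
t=14: input=2 -> V=8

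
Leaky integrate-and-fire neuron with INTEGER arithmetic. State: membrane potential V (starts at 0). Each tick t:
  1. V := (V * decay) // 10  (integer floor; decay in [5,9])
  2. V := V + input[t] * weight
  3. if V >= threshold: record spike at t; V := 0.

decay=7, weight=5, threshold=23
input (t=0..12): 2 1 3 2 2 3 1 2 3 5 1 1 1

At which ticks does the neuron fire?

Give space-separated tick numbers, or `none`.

Answer: 2 5 8 9

Derivation:
t=0: input=2 -> V=10
t=1: input=1 -> V=12
t=2: input=3 -> V=0 FIRE
t=3: input=2 -> V=10
t=4: input=2 -> V=17
t=5: input=3 -> V=0 FIRE
t=6: input=1 -> V=5
t=7: input=2 -> V=13
t=8: input=3 -> V=0 FIRE
t=9: input=5 -> V=0 FIRE
t=10: input=1 -> V=5
t=11: input=1 -> V=8
t=12: input=1 -> V=10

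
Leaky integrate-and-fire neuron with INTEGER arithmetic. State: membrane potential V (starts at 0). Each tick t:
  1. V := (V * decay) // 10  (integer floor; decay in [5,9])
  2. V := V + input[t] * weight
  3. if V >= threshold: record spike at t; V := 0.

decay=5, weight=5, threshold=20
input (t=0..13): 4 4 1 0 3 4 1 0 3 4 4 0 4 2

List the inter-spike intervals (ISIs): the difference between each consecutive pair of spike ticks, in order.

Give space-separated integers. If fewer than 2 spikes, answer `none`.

Answer: 1 4 4 1 2

Derivation:
t=0: input=4 -> V=0 FIRE
t=1: input=4 -> V=0 FIRE
t=2: input=1 -> V=5
t=3: input=0 -> V=2
t=4: input=3 -> V=16
t=5: input=4 -> V=0 FIRE
t=6: input=1 -> V=5
t=7: input=0 -> V=2
t=8: input=3 -> V=16
t=9: input=4 -> V=0 FIRE
t=10: input=4 -> V=0 FIRE
t=11: input=0 -> V=0
t=12: input=4 -> V=0 FIRE
t=13: input=2 -> V=10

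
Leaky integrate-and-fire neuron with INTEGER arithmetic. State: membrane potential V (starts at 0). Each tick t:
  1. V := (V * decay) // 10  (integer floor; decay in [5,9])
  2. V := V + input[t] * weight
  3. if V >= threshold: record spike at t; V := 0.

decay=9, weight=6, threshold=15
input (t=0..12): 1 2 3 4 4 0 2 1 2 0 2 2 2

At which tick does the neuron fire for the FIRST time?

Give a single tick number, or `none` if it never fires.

t=0: input=1 -> V=6
t=1: input=2 -> V=0 FIRE
t=2: input=3 -> V=0 FIRE
t=3: input=4 -> V=0 FIRE
t=4: input=4 -> V=0 FIRE
t=5: input=0 -> V=0
t=6: input=2 -> V=12
t=7: input=1 -> V=0 FIRE
t=8: input=2 -> V=12
t=9: input=0 -> V=10
t=10: input=2 -> V=0 FIRE
t=11: input=2 -> V=12
t=12: input=2 -> V=0 FIRE

Answer: 1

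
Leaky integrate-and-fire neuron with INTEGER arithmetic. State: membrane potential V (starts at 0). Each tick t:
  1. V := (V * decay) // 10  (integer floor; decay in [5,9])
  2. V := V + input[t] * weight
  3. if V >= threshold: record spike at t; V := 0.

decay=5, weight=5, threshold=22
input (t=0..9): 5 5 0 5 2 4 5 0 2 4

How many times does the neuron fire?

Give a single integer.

Answer: 6

Derivation:
t=0: input=5 -> V=0 FIRE
t=1: input=5 -> V=0 FIRE
t=2: input=0 -> V=0
t=3: input=5 -> V=0 FIRE
t=4: input=2 -> V=10
t=5: input=4 -> V=0 FIRE
t=6: input=5 -> V=0 FIRE
t=7: input=0 -> V=0
t=8: input=2 -> V=10
t=9: input=4 -> V=0 FIRE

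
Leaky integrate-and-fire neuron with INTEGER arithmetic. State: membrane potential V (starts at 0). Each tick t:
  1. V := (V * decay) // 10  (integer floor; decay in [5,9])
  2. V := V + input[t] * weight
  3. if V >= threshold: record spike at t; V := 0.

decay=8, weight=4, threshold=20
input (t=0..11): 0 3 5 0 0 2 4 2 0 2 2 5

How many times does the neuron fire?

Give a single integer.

Answer: 3

Derivation:
t=0: input=0 -> V=0
t=1: input=3 -> V=12
t=2: input=5 -> V=0 FIRE
t=3: input=0 -> V=0
t=4: input=0 -> V=0
t=5: input=2 -> V=8
t=6: input=4 -> V=0 FIRE
t=7: input=2 -> V=8
t=8: input=0 -> V=6
t=9: input=2 -> V=12
t=10: input=2 -> V=17
t=11: input=5 -> V=0 FIRE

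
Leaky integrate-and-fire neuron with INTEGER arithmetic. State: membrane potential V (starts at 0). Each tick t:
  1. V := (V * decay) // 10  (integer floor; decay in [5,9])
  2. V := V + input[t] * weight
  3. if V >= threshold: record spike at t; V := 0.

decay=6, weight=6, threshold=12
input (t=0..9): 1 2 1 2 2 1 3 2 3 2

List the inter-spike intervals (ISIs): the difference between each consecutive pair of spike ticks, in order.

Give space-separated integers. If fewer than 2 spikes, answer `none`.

t=0: input=1 -> V=6
t=1: input=2 -> V=0 FIRE
t=2: input=1 -> V=6
t=3: input=2 -> V=0 FIRE
t=4: input=2 -> V=0 FIRE
t=5: input=1 -> V=6
t=6: input=3 -> V=0 FIRE
t=7: input=2 -> V=0 FIRE
t=8: input=3 -> V=0 FIRE
t=9: input=2 -> V=0 FIRE

Answer: 2 1 2 1 1 1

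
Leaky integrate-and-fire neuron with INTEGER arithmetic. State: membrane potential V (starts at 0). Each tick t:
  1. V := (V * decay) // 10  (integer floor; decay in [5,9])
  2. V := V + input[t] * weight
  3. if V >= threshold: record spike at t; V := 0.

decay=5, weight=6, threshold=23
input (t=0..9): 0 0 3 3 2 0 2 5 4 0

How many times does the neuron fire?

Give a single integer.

Answer: 3

Derivation:
t=0: input=0 -> V=0
t=1: input=0 -> V=0
t=2: input=3 -> V=18
t=3: input=3 -> V=0 FIRE
t=4: input=2 -> V=12
t=5: input=0 -> V=6
t=6: input=2 -> V=15
t=7: input=5 -> V=0 FIRE
t=8: input=4 -> V=0 FIRE
t=9: input=0 -> V=0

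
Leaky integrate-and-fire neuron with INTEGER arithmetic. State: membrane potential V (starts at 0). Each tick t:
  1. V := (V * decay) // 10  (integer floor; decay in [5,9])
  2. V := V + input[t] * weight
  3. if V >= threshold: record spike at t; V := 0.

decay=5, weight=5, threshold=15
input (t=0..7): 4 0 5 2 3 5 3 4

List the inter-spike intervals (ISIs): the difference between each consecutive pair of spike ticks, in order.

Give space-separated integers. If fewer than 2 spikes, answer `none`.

t=0: input=4 -> V=0 FIRE
t=1: input=0 -> V=0
t=2: input=5 -> V=0 FIRE
t=3: input=2 -> V=10
t=4: input=3 -> V=0 FIRE
t=5: input=5 -> V=0 FIRE
t=6: input=3 -> V=0 FIRE
t=7: input=4 -> V=0 FIRE

Answer: 2 2 1 1 1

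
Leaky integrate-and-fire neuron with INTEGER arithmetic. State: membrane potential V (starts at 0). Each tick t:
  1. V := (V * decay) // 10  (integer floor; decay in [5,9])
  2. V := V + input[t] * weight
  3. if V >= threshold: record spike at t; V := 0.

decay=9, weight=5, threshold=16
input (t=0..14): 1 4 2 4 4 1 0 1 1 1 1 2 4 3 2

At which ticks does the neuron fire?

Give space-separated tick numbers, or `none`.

Answer: 1 3 4 10 12 14

Derivation:
t=0: input=1 -> V=5
t=1: input=4 -> V=0 FIRE
t=2: input=2 -> V=10
t=3: input=4 -> V=0 FIRE
t=4: input=4 -> V=0 FIRE
t=5: input=1 -> V=5
t=6: input=0 -> V=4
t=7: input=1 -> V=8
t=8: input=1 -> V=12
t=9: input=1 -> V=15
t=10: input=1 -> V=0 FIRE
t=11: input=2 -> V=10
t=12: input=4 -> V=0 FIRE
t=13: input=3 -> V=15
t=14: input=2 -> V=0 FIRE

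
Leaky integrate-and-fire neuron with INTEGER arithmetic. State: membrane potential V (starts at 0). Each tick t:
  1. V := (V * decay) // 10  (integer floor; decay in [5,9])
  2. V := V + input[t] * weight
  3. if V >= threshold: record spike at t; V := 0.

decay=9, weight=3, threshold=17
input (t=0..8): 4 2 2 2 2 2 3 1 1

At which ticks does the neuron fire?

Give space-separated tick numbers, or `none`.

t=0: input=4 -> V=12
t=1: input=2 -> V=16
t=2: input=2 -> V=0 FIRE
t=3: input=2 -> V=6
t=4: input=2 -> V=11
t=5: input=2 -> V=15
t=6: input=3 -> V=0 FIRE
t=7: input=1 -> V=3
t=8: input=1 -> V=5

Answer: 2 6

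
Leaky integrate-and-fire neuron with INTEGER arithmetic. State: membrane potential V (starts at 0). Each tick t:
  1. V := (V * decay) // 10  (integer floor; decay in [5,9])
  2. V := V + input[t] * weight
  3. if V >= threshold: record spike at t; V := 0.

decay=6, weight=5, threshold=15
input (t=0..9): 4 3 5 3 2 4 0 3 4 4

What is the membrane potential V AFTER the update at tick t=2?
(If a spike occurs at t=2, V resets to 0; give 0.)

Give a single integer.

t=0: input=4 -> V=0 FIRE
t=1: input=3 -> V=0 FIRE
t=2: input=5 -> V=0 FIRE
t=3: input=3 -> V=0 FIRE
t=4: input=2 -> V=10
t=5: input=4 -> V=0 FIRE
t=6: input=0 -> V=0
t=7: input=3 -> V=0 FIRE
t=8: input=4 -> V=0 FIRE
t=9: input=4 -> V=0 FIRE

Answer: 0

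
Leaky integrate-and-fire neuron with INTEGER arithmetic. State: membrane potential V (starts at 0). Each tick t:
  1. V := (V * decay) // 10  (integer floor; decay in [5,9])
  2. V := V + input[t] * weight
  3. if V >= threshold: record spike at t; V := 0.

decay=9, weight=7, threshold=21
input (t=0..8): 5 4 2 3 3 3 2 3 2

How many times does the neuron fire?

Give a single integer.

t=0: input=5 -> V=0 FIRE
t=1: input=4 -> V=0 FIRE
t=2: input=2 -> V=14
t=3: input=3 -> V=0 FIRE
t=4: input=3 -> V=0 FIRE
t=5: input=3 -> V=0 FIRE
t=6: input=2 -> V=14
t=7: input=3 -> V=0 FIRE
t=8: input=2 -> V=14

Answer: 6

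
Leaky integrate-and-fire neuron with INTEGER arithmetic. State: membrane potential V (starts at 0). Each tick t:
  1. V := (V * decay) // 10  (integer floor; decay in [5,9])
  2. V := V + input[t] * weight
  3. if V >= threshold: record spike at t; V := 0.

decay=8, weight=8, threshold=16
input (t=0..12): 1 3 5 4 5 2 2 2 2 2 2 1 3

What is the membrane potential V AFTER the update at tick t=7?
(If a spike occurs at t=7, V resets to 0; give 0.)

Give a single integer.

t=0: input=1 -> V=8
t=1: input=3 -> V=0 FIRE
t=2: input=5 -> V=0 FIRE
t=3: input=4 -> V=0 FIRE
t=4: input=5 -> V=0 FIRE
t=5: input=2 -> V=0 FIRE
t=6: input=2 -> V=0 FIRE
t=7: input=2 -> V=0 FIRE
t=8: input=2 -> V=0 FIRE
t=9: input=2 -> V=0 FIRE
t=10: input=2 -> V=0 FIRE
t=11: input=1 -> V=8
t=12: input=3 -> V=0 FIRE

Answer: 0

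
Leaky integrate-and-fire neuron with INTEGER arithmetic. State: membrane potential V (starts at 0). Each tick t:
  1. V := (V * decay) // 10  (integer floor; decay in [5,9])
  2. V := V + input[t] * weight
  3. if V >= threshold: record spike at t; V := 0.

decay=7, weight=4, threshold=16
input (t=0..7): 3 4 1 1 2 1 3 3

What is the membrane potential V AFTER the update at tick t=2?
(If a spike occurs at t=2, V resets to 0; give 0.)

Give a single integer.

t=0: input=3 -> V=12
t=1: input=4 -> V=0 FIRE
t=2: input=1 -> V=4
t=3: input=1 -> V=6
t=4: input=2 -> V=12
t=5: input=1 -> V=12
t=6: input=3 -> V=0 FIRE
t=7: input=3 -> V=12

Answer: 4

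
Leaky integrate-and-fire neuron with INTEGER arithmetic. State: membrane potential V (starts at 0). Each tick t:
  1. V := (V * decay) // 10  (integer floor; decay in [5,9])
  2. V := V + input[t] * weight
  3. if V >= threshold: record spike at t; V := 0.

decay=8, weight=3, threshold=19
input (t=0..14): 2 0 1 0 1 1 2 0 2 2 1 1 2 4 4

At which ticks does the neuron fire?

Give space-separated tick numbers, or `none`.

t=0: input=2 -> V=6
t=1: input=0 -> V=4
t=2: input=1 -> V=6
t=3: input=0 -> V=4
t=4: input=1 -> V=6
t=5: input=1 -> V=7
t=6: input=2 -> V=11
t=7: input=0 -> V=8
t=8: input=2 -> V=12
t=9: input=2 -> V=15
t=10: input=1 -> V=15
t=11: input=1 -> V=15
t=12: input=2 -> V=18
t=13: input=4 -> V=0 FIRE
t=14: input=4 -> V=12

Answer: 13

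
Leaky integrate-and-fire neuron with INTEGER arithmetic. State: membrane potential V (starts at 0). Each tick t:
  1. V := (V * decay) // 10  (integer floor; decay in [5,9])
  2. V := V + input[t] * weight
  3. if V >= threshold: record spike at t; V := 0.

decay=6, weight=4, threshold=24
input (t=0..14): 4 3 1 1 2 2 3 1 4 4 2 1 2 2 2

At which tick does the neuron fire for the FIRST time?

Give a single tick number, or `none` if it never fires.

Answer: 8

Derivation:
t=0: input=4 -> V=16
t=1: input=3 -> V=21
t=2: input=1 -> V=16
t=3: input=1 -> V=13
t=4: input=2 -> V=15
t=5: input=2 -> V=17
t=6: input=3 -> V=22
t=7: input=1 -> V=17
t=8: input=4 -> V=0 FIRE
t=9: input=4 -> V=16
t=10: input=2 -> V=17
t=11: input=1 -> V=14
t=12: input=2 -> V=16
t=13: input=2 -> V=17
t=14: input=2 -> V=18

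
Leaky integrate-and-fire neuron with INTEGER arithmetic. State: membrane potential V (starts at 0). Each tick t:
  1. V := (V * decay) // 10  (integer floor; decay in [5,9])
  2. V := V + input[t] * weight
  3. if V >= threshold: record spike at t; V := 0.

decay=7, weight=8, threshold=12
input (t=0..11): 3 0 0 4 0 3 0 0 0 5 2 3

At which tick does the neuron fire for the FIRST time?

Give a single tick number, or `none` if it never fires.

t=0: input=3 -> V=0 FIRE
t=1: input=0 -> V=0
t=2: input=0 -> V=0
t=3: input=4 -> V=0 FIRE
t=4: input=0 -> V=0
t=5: input=3 -> V=0 FIRE
t=6: input=0 -> V=0
t=7: input=0 -> V=0
t=8: input=0 -> V=0
t=9: input=5 -> V=0 FIRE
t=10: input=2 -> V=0 FIRE
t=11: input=3 -> V=0 FIRE

Answer: 0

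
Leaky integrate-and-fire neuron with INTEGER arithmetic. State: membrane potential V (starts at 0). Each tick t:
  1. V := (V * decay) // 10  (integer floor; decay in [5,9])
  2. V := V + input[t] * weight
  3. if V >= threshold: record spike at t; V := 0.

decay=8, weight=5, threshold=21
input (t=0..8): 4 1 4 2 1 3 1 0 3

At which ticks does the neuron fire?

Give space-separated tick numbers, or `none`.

Answer: 1 3 8

Derivation:
t=0: input=4 -> V=20
t=1: input=1 -> V=0 FIRE
t=2: input=4 -> V=20
t=3: input=2 -> V=0 FIRE
t=4: input=1 -> V=5
t=5: input=3 -> V=19
t=6: input=1 -> V=20
t=7: input=0 -> V=16
t=8: input=3 -> V=0 FIRE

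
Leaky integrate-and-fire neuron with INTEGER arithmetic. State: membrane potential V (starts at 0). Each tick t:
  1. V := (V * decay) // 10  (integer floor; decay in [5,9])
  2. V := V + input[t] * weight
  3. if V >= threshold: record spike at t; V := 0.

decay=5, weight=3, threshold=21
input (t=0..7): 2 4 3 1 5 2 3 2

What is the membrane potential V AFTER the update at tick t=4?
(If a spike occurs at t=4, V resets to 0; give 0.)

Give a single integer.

t=0: input=2 -> V=6
t=1: input=4 -> V=15
t=2: input=3 -> V=16
t=3: input=1 -> V=11
t=4: input=5 -> V=20
t=5: input=2 -> V=16
t=6: input=3 -> V=17
t=7: input=2 -> V=14

Answer: 20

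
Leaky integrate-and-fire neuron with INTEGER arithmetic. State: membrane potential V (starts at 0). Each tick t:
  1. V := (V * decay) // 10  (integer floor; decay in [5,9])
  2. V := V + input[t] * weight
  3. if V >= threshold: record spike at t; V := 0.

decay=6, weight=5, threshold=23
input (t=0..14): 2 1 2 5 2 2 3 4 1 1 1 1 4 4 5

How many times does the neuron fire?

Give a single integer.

t=0: input=2 -> V=10
t=1: input=1 -> V=11
t=2: input=2 -> V=16
t=3: input=5 -> V=0 FIRE
t=4: input=2 -> V=10
t=5: input=2 -> V=16
t=6: input=3 -> V=0 FIRE
t=7: input=4 -> V=20
t=8: input=1 -> V=17
t=9: input=1 -> V=15
t=10: input=1 -> V=14
t=11: input=1 -> V=13
t=12: input=4 -> V=0 FIRE
t=13: input=4 -> V=20
t=14: input=5 -> V=0 FIRE

Answer: 4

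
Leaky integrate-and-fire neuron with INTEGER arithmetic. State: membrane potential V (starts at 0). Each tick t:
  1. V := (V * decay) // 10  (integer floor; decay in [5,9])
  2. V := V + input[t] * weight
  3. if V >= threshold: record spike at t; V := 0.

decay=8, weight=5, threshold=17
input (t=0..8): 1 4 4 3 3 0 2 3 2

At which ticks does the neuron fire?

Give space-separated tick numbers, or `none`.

t=0: input=1 -> V=5
t=1: input=4 -> V=0 FIRE
t=2: input=4 -> V=0 FIRE
t=3: input=3 -> V=15
t=4: input=3 -> V=0 FIRE
t=5: input=0 -> V=0
t=6: input=2 -> V=10
t=7: input=3 -> V=0 FIRE
t=8: input=2 -> V=10

Answer: 1 2 4 7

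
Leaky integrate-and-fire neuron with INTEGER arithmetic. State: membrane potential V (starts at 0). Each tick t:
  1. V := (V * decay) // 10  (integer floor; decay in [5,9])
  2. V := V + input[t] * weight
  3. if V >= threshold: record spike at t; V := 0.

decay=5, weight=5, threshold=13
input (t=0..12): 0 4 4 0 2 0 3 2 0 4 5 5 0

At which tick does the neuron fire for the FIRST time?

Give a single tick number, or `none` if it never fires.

t=0: input=0 -> V=0
t=1: input=4 -> V=0 FIRE
t=2: input=4 -> V=0 FIRE
t=3: input=0 -> V=0
t=4: input=2 -> V=10
t=5: input=0 -> V=5
t=6: input=3 -> V=0 FIRE
t=7: input=2 -> V=10
t=8: input=0 -> V=5
t=9: input=4 -> V=0 FIRE
t=10: input=5 -> V=0 FIRE
t=11: input=5 -> V=0 FIRE
t=12: input=0 -> V=0

Answer: 1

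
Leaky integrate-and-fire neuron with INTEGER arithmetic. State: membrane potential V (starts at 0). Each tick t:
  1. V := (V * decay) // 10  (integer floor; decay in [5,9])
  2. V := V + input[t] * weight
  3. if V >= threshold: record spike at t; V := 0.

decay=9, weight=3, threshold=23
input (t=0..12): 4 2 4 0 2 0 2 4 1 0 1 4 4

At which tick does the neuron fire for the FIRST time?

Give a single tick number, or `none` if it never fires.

t=0: input=4 -> V=12
t=1: input=2 -> V=16
t=2: input=4 -> V=0 FIRE
t=3: input=0 -> V=0
t=4: input=2 -> V=6
t=5: input=0 -> V=5
t=6: input=2 -> V=10
t=7: input=4 -> V=21
t=8: input=1 -> V=21
t=9: input=0 -> V=18
t=10: input=1 -> V=19
t=11: input=4 -> V=0 FIRE
t=12: input=4 -> V=12

Answer: 2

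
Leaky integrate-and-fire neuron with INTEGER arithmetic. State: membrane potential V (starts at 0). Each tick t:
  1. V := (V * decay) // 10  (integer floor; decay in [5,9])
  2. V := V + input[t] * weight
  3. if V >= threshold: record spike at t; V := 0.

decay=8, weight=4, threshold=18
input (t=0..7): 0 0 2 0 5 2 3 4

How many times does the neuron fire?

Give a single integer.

t=0: input=0 -> V=0
t=1: input=0 -> V=0
t=2: input=2 -> V=8
t=3: input=0 -> V=6
t=4: input=5 -> V=0 FIRE
t=5: input=2 -> V=8
t=6: input=3 -> V=0 FIRE
t=7: input=4 -> V=16

Answer: 2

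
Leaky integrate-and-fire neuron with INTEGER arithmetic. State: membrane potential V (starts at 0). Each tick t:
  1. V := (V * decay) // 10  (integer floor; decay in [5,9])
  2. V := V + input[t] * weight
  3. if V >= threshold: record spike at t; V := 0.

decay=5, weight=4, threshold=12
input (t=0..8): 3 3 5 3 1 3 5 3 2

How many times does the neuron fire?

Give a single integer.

Answer: 7

Derivation:
t=0: input=3 -> V=0 FIRE
t=1: input=3 -> V=0 FIRE
t=2: input=5 -> V=0 FIRE
t=3: input=3 -> V=0 FIRE
t=4: input=1 -> V=4
t=5: input=3 -> V=0 FIRE
t=6: input=5 -> V=0 FIRE
t=7: input=3 -> V=0 FIRE
t=8: input=2 -> V=8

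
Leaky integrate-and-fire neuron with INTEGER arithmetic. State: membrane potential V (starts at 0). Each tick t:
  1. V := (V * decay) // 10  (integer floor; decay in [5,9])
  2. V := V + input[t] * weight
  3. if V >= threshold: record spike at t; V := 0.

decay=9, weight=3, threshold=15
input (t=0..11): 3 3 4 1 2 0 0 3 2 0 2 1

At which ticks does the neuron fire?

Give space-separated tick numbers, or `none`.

t=0: input=3 -> V=9
t=1: input=3 -> V=0 FIRE
t=2: input=4 -> V=12
t=3: input=1 -> V=13
t=4: input=2 -> V=0 FIRE
t=5: input=0 -> V=0
t=6: input=0 -> V=0
t=7: input=3 -> V=9
t=8: input=2 -> V=14
t=9: input=0 -> V=12
t=10: input=2 -> V=0 FIRE
t=11: input=1 -> V=3

Answer: 1 4 10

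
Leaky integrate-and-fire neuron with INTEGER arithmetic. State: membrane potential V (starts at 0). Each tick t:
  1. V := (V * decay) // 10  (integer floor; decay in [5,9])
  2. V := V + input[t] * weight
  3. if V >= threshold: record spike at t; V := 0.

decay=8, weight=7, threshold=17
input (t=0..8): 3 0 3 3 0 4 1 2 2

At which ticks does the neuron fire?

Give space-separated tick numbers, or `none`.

t=0: input=3 -> V=0 FIRE
t=1: input=0 -> V=0
t=2: input=3 -> V=0 FIRE
t=3: input=3 -> V=0 FIRE
t=4: input=0 -> V=0
t=5: input=4 -> V=0 FIRE
t=6: input=1 -> V=7
t=7: input=2 -> V=0 FIRE
t=8: input=2 -> V=14

Answer: 0 2 3 5 7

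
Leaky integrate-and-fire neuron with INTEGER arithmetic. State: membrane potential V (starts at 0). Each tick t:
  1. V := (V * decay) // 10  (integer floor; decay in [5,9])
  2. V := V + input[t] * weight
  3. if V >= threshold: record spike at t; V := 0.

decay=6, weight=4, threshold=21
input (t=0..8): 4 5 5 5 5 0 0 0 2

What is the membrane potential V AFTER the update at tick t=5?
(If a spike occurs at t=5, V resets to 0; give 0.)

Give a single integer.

t=0: input=4 -> V=16
t=1: input=5 -> V=0 FIRE
t=2: input=5 -> V=20
t=3: input=5 -> V=0 FIRE
t=4: input=5 -> V=20
t=5: input=0 -> V=12
t=6: input=0 -> V=7
t=7: input=0 -> V=4
t=8: input=2 -> V=10

Answer: 12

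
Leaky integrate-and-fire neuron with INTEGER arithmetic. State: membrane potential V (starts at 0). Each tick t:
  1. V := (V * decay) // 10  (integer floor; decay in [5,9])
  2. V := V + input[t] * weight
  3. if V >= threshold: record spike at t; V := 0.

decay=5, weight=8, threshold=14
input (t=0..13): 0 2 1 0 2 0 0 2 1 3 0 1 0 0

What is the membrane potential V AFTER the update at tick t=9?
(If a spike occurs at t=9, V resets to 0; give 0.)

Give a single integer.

t=0: input=0 -> V=0
t=1: input=2 -> V=0 FIRE
t=2: input=1 -> V=8
t=3: input=0 -> V=4
t=4: input=2 -> V=0 FIRE
t=5: input=0 -> V=0
t=6: input=0 -> V=0
t=7: input=2 -> V=0 FIRE
t=8: input=1 -> V=8
t=9: input=3 -> V=0 FIRE
t=10: input=0 -> V=0
t=11: input=1 -> V=8
t=12: input=0 -> V=4
t=13: input=0 -> V=2

Answer: 0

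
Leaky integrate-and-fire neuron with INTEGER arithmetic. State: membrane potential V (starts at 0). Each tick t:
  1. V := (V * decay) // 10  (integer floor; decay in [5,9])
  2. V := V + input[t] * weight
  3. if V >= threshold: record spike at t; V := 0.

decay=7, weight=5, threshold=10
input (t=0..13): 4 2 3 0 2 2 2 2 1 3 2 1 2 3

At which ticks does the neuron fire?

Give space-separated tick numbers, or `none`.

Answer: 0 1 2 4 5 6 7 9 10 12 13

Derivation:
t=0: input=4 -> V=0 FIRE
t=1: input=2 -> V=0 FIRE
t=2: input=3 -> V=0 FIRE
t=3: input=0 -> V=0
t=4: input=2 -> V=0 FIRE
t=5: input=2 -> V=0 FIRE
t=6: input=2 -> V=0 FIRE
t=7: input=2 -> V=0 FIRE
t=8: input=1 -> V=5
t=9: input=3 -> V=0 FIRE
t=10: input=2 -> V=0 FIRE
t=11: input=1 -> V=5
t=12: input=2 -> V=0 FIRE
t=13: input=3 -> V=0 FIRE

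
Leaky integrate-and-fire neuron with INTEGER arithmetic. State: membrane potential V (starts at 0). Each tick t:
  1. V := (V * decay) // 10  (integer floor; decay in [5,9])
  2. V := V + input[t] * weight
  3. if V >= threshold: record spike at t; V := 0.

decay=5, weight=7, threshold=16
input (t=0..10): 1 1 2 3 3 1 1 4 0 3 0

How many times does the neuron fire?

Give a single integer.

Answer: 5

Derivation:
t=0: input=1 -> V=7
t=1: input=1 -> V=10
t=2: input=2 -> V=0 FIRE
t=3: input=3 -> V=0 FIRE
t=4: input=3 -> V=0 FIRE
t=5: input=1 -> V=7
t=6: input=1 -> V=10
t=7: input=4 -> V=0 FIRE
t=8: input=0 -> V=0
t=9: input=3 -> V=0 FIRE
t=10: input=0 -> V=0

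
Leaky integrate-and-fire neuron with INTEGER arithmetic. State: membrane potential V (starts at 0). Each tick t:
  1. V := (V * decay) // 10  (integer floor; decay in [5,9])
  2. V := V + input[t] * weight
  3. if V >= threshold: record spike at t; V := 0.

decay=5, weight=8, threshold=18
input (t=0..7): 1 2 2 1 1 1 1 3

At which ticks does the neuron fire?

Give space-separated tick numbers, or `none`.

t=0: input=1 -> V=8
t=1: input=2 -> V=0 FIRE
t=2: input=2 -> V=16
t=3: input=1 -> V=16
t=4: input=1 -> V=16
t=5: input=1 -> V=16
t=6: input=1 -> V=16
t=7: input=3 -> V=0 FIRE

Answer: 1 7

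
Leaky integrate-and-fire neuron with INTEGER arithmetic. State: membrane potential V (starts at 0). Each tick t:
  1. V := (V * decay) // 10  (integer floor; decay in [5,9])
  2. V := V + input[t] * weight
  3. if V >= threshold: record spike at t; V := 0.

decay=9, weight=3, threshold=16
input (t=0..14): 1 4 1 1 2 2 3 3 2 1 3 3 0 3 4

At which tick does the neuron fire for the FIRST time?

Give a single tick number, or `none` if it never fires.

Answer: 3

Derivation:
t=0: input=1 -> V=3
t=1: input=4 -> V=14
t=2: input=1 -> V=15
t=3: input=1 -> V=0 FIRE
t=4: input=2 -> V=6
t=5: input=2 -> V=11
t=6: input=3 -> V=0 FIRE
t=7: input=3 -> V=9
t=8: input=2 -> V=14
t=9: input=1 -> V=15
t=10: input=3 -> V=0 FIRE
t=11: input=3 -> V=9
t=12: input=0 -> V=8
t=13: input=3 -> V=0 FIRE
t=14: input=4 -> V=12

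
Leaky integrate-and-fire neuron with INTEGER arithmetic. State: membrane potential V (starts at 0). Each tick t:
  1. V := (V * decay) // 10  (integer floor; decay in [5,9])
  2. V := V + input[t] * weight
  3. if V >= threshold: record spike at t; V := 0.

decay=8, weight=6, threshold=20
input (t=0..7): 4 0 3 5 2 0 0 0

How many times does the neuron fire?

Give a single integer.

t=0: input=4 -> V=0 FIRE
t=1: input=0 -> V=0
t=2: input=3 -> V=18
t=3: input=5 -> V=0 FIRE
t=4: input=2 -> V=12
t=5: input=0 -> V=9
t=6: input=0 -> V=7
t=7: input=0 -> V=5

Answer: 2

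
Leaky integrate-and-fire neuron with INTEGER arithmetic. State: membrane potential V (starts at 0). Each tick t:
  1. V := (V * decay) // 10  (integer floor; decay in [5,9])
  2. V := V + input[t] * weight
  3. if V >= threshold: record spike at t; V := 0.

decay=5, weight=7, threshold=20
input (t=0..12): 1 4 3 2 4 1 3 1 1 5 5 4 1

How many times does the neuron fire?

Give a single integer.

t=0: input=1 -> V=7
t=1: input=4 -> V=0 FIRE
t=2: input=3 -> V=0 FIRE
t=3: input=2 -> V=14
t=4: input=4 -> V=0 FIRE
t=5: input=1 -> V=7
t=6: input=3 -> V=0 FIRE
t=7: input=1 -> V=7
t=8: input=1 -> V=10
t=9: input=5 -> V=0 FIRE
t=10: input=5 -> V=0 FIRE
t=11: input=4 -> V=0 FIRE
t=12: input=1 -> V=7

Answer: 7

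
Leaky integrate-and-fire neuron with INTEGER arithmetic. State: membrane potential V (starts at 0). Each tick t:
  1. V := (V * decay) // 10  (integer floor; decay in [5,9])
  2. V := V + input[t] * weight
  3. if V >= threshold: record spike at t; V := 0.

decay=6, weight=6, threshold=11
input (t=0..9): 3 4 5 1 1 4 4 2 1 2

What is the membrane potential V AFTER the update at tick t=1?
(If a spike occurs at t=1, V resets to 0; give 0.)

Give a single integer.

Answer: 0

Derivation:
t=0: input=3 -> V=0 FIRE
t=1: input=4 -> V=0 FIRE
t=2: input=5 -> V=0 FIRE
t=3: input=1 -> V=6
t=4: input=1 -> V=9
t=5: input=4 -> V=0 FIRE
t=6: input=4 -> V=0 FIRE
t=7: input=2 -> V=0 FIRE
t=8: input=1 -> V=6
t=9: input=2 -> V=0 FIRE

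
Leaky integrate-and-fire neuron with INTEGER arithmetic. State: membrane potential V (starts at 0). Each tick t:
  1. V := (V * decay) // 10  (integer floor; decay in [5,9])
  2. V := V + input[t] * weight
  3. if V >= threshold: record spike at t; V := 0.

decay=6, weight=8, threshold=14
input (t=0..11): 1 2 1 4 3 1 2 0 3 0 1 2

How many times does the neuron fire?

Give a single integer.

Answer: 6

Derivation:
t=0: input=1 -> V=8
t=1: input=2 -> V=0 FIRE
t=2: input=1 -> V=8
t=3: input=4 -> V=0 FIRE
t=4: input=3 -> V=0 FIRE
t=5: input=1 -> V=8
t=6: input=2 -> V=0 FIRE
t=7: input=0 -> V=0
t=8: input=3 -> V=0 FIRE
t=9: input=0 -> V=0
t=10: input=1 -> V=8
t=11: input=2 -> V=0 FIRE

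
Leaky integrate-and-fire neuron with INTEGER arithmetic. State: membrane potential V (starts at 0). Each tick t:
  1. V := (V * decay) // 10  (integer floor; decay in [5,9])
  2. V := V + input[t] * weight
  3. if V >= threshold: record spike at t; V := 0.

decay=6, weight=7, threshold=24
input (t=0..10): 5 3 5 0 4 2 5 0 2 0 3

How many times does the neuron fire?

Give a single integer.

t=0: input=5 -> V=0 FIRE
t=1: input=3 -> V=21
t=2: input=5 -> V=0 FIRE
t=3: input=0 -> V=0
t=4: input=4 -> V=0 FIRE
t=5: input=2 -> V=14
t=6: input=5 -> V=0 FIRE
t=7: input=0 -> V=0
t=8: input=2 -> V=14
t=9: input=0 -> V=8
t=10: input=3 -> V=0 FIRE

Answer: 5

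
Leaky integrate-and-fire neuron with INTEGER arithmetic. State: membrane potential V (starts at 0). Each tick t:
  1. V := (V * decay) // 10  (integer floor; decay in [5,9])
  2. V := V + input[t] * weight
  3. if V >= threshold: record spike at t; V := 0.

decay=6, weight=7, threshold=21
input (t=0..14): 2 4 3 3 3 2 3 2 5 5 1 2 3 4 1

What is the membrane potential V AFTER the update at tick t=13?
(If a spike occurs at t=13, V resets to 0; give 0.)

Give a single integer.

Answer: 0

Derivation:
t=0: input=2 -> V=14
t=1: input=4 -> V=0 FIRE
t=2: input=3 -> V=0 FIRE
t=3: input=3 -> V=0 FIRE
t=4: input=3 -> V=0 FIRE
t=5: input=2 -> V=14
t=6: input=3 -> V=0 FIRE
t=7: input=2 -> V=14
t=8: input=5 -> V=0 FIRE
t=9: input=5 -> V=0 FIRE
t=10: input=1 -> V=7
t=11: input=2 -> V=18
t=12: input=3 -> V=0 FIRE
t=13: input=4 -> V=0 FIRE
t=14: input=1 -> V=7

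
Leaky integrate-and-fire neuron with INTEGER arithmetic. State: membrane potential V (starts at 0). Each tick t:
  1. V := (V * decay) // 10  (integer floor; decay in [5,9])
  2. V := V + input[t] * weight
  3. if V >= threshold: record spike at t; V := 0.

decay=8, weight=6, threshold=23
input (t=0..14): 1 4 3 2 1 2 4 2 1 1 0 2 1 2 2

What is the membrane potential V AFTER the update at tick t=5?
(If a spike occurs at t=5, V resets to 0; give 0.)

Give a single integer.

t=0: input=1 -> V=6
t=1: input=4 -> V=0 FIRE
t=2: input=3 -> V=18
t=3: input=2 -> V=0 FIRE
t=4: input=1 -> V=6
t=5: input=2 -> V=16
t=6: input=4 -> V=0 FIRE
t=7: input=2 -> V=12
t=8: input=1 -> V=15
t=9: input=1 -> V=18
t=10: input=0 -> V=14
t=11: input=2 -> V=0 FIRE
t=12: input=1 -> V=6
t=13: input=2 -> V=16
t=14: input=2 -> V=0 FIRE

Answer: 16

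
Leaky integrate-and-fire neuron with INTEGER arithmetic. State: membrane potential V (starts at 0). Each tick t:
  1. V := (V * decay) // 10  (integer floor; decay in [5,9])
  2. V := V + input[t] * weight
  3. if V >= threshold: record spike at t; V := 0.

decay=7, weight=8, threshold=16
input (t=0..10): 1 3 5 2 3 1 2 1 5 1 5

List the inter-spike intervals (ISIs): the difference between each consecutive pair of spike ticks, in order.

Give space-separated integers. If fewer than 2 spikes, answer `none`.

t=0: input=1 -> V=8
t=1: input=3 -> V=0 FIRE
t=2: input=5 -> V=0 FIRE
t=3: input=2 -> V=0 FIRE
t=4: input=3 -> V=0 FIRE
t=5: input=1 -> V=8
t=6: input=2 -> V=0 FIRE
t=7: input=1 -> V=8
t=8: input=5 -> V=0 FIRE
t=9: input=1 -> V=8
t=10: input=5 -> V=0 FIRE

Answer: 1 1 1 2 2 2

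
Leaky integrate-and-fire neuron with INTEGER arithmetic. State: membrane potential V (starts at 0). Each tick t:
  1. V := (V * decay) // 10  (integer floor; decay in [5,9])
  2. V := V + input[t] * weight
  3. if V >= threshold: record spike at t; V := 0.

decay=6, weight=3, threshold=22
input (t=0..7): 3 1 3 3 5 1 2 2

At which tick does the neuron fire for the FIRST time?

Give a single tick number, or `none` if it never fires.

t=0: input=3 -> V=9
t=1: input=1 -> V=8
t=2: input=3 -> V=13
t=3: input=3 -> V=16
t=4: input=5 -> V=0 FIRE
t=5: input=1 -> V=3
t=6: input=2 -> V=7
t=7: input=2 -> V=10

Answer: 4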